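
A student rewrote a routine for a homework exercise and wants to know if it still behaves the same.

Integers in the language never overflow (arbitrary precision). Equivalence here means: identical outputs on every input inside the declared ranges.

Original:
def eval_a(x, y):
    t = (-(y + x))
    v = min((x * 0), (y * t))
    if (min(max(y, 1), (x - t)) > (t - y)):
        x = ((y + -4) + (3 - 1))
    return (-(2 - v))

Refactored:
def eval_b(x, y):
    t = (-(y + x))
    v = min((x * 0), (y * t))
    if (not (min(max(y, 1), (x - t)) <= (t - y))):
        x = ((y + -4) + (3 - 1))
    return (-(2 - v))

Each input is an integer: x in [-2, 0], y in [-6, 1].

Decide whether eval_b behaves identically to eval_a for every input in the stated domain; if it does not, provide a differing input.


Differences: comparison usage differs; and boolean connective usage differs — yet all 24 inputs agree.
verdict: equivalent


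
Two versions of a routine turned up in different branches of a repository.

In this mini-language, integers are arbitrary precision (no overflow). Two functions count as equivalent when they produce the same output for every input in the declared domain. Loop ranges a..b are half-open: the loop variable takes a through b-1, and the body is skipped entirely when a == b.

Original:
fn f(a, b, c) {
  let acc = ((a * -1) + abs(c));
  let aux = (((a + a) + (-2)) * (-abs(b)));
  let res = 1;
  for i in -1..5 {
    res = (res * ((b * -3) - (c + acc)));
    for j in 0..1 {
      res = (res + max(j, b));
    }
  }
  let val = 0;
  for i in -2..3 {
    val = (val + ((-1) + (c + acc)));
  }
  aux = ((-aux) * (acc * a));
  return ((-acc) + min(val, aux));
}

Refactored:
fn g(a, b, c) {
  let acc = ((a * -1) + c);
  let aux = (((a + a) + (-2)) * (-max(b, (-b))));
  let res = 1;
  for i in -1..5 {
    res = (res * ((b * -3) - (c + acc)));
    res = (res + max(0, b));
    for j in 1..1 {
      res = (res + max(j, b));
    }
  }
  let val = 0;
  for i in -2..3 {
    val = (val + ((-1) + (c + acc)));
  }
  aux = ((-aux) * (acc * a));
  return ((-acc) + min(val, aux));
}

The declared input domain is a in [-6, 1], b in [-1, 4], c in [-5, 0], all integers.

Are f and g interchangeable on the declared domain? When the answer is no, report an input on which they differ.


There is a counterexample at a=-6, b=-1, c=-5: 14 on one side, -26 on the other.
f: acc=11, then aux=14, then res=1, then (i=-1), then res=-3, then (j=0), then res=-3, then (i=0), then res=9, then (j=0), then res=9, then (i=1), then res=-27, then (j=0), then res=-27, then (i=2), then res=81, then (j=0), then res=81, then (i=3), then res=-243, then (j=0), then res=-243, then (i=4), then res=729, then (j=0), then res=729, then val=0, then (i=-2), then val=5, then (i=-1), then val=10, then (i=0), then val=15, then (i=1), then val=20, then (i=2), then val=25, then aux=924, then returns 14
g: acc=1, then aux=14, then res=1, then (i=-1), then res=7, then res=7, then the loop over j runs zero times, then (i=0), then res=49, then res=49, then the loop over j runs zero times, then (i=1), then res=343, then res=343, then the loop over j runs zero times, then (i=2), then res=2401, then res=2401, then the loop over j runs zero times, then (i=3), then res=16807, then res=16807, then the loop over j runs zero times, then (i=4), then res=117649, then res=117649, then the loop over j runs zero times, then val=0, then (i=-2), then val=-5, then (i=-1), then val=-10, then (i=0), then val=-15, then (i=1), then val=-20, then (i=2), then val=-25, then aux=84, then returns -26
verdict: not equivalent; witness: a=-6, b=-1, c=-5


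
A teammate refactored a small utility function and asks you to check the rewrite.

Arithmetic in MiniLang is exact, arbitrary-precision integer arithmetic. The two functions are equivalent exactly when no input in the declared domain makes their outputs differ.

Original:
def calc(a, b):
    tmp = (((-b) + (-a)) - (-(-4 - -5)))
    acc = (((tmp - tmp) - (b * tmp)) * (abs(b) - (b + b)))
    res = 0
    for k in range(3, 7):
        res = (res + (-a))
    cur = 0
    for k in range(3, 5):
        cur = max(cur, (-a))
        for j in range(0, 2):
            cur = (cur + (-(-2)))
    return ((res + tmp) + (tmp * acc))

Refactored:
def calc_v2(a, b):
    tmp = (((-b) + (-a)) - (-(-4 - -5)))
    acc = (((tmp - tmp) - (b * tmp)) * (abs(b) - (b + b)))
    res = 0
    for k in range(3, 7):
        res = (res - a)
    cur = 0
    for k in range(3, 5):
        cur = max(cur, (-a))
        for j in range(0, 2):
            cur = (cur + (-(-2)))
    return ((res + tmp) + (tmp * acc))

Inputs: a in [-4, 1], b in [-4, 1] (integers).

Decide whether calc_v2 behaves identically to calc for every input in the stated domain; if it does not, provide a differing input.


Comparing the listings, the differences include: arithmetic usage differs.
Tracing a=1, b=-1: calc: tmp=1, then acc=3, then res=0, then (k=3), then res=-1, then (k=4), then res=-2, then (k=5), then res=-3, then (k=6), then res=-4, then cur=0, then (k=3), then cur=0, then (j=0), then cur=2, then (j=1), then cur=4, then (k=4), then cur=4, then (j=0), then cur=6, then (j=1), then cur=8, then returns 0 | calc_v2: tmp=1, then acc=3, then res=0, then (k=3), then res=-1, then (k=4), then res=-2, then (k=5), then res=-3, then (k=6), then res=-4, then cur=0, then (k=3), then cur=0, then (j=0), then cur=2, then (j=1), then cur=4, then (k=4), then cur=4, then (j=0), then cur=6, then (j=1), then cur=8, then returns 0 — matching result 0.
Across all 36 domain points the two functions coincide.
verdict: equivalent


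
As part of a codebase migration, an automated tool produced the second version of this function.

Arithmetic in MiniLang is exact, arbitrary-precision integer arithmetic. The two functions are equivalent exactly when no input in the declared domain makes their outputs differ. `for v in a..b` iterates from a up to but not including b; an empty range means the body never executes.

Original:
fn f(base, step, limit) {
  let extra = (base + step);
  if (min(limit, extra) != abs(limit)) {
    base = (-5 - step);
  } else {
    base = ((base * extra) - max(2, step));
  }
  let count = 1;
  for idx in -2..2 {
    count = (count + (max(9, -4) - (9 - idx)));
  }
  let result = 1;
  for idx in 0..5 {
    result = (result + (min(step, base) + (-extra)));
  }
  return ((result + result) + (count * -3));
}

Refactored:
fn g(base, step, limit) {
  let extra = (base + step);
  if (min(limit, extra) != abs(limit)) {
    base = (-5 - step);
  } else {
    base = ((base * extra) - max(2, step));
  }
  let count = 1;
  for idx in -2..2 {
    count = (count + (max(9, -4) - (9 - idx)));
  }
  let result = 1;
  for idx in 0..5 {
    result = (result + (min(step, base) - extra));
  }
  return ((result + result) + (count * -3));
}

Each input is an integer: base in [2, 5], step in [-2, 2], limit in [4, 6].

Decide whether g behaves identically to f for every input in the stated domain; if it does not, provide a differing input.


The two are interchangeable: arithmetic usage differs, and every declared input agrees.
One worked example (base=2, step=-2, limit=5) — f: extra becomes 0; next (min(limit, extra) != abs(limit)) evaluates to true; next base becomes -3; next count becomes 1; next at idx=-2:; next count becomes -1; next at idx=-1:; next count becomes -2; next at idx=0:; next count becomes -2; next at idx=1:; next count becomes -1; next result becomes 1; next at idx=0:; next result becomes -2; next at idx=1:; next result becomes -5; next at idx=2:; next result becomes -8; next at idx=3:; next result becomes -11; next at idx=4:; next result becomes -14; next final value -25; g: extra becomes 0; next (min(limit, extra) != abs(limit)) evaluates to true; next base becomes -3; next count becomes 1; next at idx=-2:; next count becomes -1; next at idx=-1:; next count becomes -2; next at idx=0:; next count becomes -2; next at idx=1:; next count becomes -1; next result becomes 1; next at idx=0:; next result becomes -2; next at idx=1:; next result becomes -5; next at idx=2:; next result becomes -8; next at idx=3:; next result becomes -11; next at idx=4:; next result becomes -14; next final value -25; agreement on -25.
An exhaustive pass over the 60 declared inputs shows identical outputs.
verdict: equivalent


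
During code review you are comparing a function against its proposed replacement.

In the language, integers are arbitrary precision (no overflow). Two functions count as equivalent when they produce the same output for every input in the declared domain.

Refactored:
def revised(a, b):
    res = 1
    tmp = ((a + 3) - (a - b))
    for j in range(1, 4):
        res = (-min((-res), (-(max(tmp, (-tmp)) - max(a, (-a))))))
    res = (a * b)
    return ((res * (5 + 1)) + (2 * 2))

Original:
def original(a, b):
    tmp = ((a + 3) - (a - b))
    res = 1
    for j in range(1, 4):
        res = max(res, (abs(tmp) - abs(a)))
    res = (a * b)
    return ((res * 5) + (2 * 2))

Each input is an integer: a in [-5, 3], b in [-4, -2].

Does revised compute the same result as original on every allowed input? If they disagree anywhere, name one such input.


These are not equivalent — on a=-5, b=-4 the outputs split (104 vs 124).
original: tmp = -1; res = 1; [j=1]; res = 1; [j=2]; res = 1; [j=3]; res = 1; res = 20; return 104
revised: res = 1; tmp = -1; [j=1]; res = 1; [j=2]; res = 1; [j=3]; res = 1; res = 20; return 124
verdict: not equivalent; witness: a=-5, b=-4


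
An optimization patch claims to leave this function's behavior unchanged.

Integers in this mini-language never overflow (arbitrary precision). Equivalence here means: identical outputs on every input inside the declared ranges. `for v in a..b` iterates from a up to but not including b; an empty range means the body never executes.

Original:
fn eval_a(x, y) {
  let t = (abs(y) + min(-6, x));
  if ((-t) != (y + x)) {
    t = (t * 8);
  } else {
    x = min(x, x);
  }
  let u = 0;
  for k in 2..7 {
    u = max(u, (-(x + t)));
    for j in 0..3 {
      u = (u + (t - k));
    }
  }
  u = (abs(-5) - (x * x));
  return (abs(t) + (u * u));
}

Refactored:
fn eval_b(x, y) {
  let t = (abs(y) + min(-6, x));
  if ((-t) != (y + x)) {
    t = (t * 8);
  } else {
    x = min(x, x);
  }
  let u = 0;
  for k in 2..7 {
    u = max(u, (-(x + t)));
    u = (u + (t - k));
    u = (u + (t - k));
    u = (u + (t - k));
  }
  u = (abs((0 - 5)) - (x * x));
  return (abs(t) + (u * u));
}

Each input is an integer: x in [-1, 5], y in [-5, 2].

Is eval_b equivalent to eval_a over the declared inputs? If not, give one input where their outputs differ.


This is a faithful refactor — arithmetic usage differs; constant usage differs; local variable names differ; statement counts differ; loop structure differs, but the computed results match everywhere.
Spot check at x=5, y=2 — eval_a: t=-4, then ((-t) != (y + x)) is true, then t=-32, then u=0, then (k=2), then u=27, then (j=0), then u=-7, then (j=1), then u=-41, then (j=2), then u=-75, then (k=3), then u=27, then (j=0), then u=-8, then (j=1), then u=-43, then (j=2), then u=-78, then (k=4), then u=27, then (j=0), then u=-9, then (j=1), then u=-45, then (j=2), then u=-81, then (k=5), then u=27, then (j=0), then u=-10, then (j=1), then u=-47, then (j=2), then u=-84, then (k=6), then u=27, then (j=0), then u=-11, then (j=1), then u=-49, then (j=2), then u=-87, then u=-20, then returns 432. eval_b: t=-4, then ((-t) != (y + x)) is true, then t=-32, then u=0, then (k=2), then u=27, then u=-7, then u=-41, then u=-75, then (k=3), then u=27, then u=-8, then u=-43, then u=-78, then (k=4), then u=27, then u=-9, then u=-45, then u=-81, then (k=5), then u=27, then u=-10, then u=-47, then u=-84, then (k=6), then u=27, then u=-11, then u=-49, then u=-87, then u=-20, then returns 432. Both give 432.
Across all 56 domain points the two functions coincide.
verdict: equivalent


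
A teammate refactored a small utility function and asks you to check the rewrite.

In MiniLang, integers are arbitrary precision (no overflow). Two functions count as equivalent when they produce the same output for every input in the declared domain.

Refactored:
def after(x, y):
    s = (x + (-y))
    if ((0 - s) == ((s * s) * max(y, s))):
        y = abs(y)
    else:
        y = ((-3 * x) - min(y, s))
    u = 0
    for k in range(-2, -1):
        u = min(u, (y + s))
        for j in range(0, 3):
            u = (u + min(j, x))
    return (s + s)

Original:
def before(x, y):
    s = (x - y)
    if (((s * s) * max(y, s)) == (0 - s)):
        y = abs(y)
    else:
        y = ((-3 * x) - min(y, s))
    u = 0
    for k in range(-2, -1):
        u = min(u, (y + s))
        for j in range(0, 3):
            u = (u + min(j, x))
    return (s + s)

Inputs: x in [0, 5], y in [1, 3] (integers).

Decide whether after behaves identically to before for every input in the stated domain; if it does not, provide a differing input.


The two versions differ — the changes include arithmetic usage differs.
Tracing x=3, y=2: before: s := 1 | (((s * s) * max(y, s)) == (0 - s)): false | y := -10 | u := 0 | iter k=-2: | u := -9 | iter j=0: | u := -9 | iter j=1: | u := -8 | iter j=2: | u := -6 | result 2 | after: s := 1 | ((0 - s) == ((s * s) * max(y, s))): false | y := -10 | u := 0 | iter k=-2: | u := -9 | iter j=0: | u := -9 | iter j=1: | u := -8 | iter j=2: | u := -6 | result 2 — matching result 2.
An exhaustive pass over the 18 declared inputs shows identical outputs.
verdict: equivalent


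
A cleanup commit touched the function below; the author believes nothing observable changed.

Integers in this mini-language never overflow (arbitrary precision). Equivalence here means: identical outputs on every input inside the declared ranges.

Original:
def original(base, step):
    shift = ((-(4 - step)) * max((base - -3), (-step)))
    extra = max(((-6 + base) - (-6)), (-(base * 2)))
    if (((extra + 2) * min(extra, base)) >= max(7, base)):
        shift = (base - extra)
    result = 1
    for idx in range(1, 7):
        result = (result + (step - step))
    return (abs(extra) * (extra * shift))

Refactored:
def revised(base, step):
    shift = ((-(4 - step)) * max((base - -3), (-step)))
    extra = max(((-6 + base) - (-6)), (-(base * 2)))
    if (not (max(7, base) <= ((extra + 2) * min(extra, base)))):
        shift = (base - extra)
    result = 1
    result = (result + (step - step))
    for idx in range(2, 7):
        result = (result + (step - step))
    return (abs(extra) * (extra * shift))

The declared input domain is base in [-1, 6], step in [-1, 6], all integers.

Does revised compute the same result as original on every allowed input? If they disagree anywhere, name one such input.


Try base=-1, step=-1.
original: shift = -10; extra = 2; (((extra + 2) * min(extra, base)) >= max(7, base)) -> false; result = 1; [idx=1]; result = 1; [idx=2]; result = 1; [idx=3]; result = 1; [idx=4]; result = 1; [idx=5]; result = 1; [idx=6]; result = 1; return -40
revised: shift = -10; extra = 2; (not (max(7, base) <= ((extra + 2) * min(extra, base)))) -> true; shift = -3; result = 1; result = 1; [idx=2]; result = 1; [idx=3]; result = 1; [idx=4]; result = 1; [idx=5]; result = 1; [idx=6]; result = 1; return -12
-40 and -12 differ, so these are not the same function on this domain.
verdict: not equivalent; witness: base=-1, step=-1


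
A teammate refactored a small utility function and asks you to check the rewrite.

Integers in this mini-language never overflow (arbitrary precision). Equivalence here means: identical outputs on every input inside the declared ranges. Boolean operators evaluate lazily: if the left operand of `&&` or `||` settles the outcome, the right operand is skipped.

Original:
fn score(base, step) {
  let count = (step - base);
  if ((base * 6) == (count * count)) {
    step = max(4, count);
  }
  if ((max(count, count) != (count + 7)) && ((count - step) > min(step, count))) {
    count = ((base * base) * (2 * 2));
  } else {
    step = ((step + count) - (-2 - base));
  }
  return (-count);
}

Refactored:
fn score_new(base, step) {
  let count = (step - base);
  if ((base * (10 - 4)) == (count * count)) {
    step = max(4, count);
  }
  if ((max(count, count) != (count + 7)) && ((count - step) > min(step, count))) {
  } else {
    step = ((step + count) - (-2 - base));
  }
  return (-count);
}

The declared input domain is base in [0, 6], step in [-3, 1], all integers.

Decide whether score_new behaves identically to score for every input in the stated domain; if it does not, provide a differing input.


Not equivalent: base=0, step=-3 separates them (0 vs 3).
score: count := -3 | ((base * 6) == (count * count)): false | ((max(count, count) != (count + 7)) && ((count - step) > min(step, count))): true | count := 0 | result 0
score_new: count := -3 | ((base * (10 - 4)) == (count * count)): false | ((max(count, count) != (count + 7)) && ((count - step) > min(step, count))): true | result 3
verdict: not equivalent; witness: base=0, step=-3


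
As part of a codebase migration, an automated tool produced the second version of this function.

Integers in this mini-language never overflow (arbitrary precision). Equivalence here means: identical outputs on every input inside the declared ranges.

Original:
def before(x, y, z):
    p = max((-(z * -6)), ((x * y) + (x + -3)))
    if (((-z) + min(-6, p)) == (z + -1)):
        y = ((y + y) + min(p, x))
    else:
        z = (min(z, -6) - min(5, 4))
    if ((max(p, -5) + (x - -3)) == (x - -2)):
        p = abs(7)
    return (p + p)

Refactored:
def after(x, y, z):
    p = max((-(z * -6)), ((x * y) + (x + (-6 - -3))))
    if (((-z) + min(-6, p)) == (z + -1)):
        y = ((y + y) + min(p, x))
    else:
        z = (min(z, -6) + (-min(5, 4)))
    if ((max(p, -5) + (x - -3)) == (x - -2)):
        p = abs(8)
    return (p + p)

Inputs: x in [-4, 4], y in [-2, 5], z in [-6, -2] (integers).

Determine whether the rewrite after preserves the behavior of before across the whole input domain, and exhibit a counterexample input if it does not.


The rewrite breaks on x=-2, y=-2, z=-6, where the results are 14 and 16.
before: p=-1, then (((-z) + min(-6, p)) == (z + -1)) is false, then z=-10, then ((max(p, -5) + (x - -3)) == (x - -2)) is true, then p=7, then returns 14
after: p=-1, then (((-z) + min(-6, p)) == (z + -1)) is false, then z=-10, then ((max(p, -5) + (x - -3)) == (x - -2)) is true, then p=8, then returns 16
verdict: not equivalent; witness: x=-2, y=-2, z=-6


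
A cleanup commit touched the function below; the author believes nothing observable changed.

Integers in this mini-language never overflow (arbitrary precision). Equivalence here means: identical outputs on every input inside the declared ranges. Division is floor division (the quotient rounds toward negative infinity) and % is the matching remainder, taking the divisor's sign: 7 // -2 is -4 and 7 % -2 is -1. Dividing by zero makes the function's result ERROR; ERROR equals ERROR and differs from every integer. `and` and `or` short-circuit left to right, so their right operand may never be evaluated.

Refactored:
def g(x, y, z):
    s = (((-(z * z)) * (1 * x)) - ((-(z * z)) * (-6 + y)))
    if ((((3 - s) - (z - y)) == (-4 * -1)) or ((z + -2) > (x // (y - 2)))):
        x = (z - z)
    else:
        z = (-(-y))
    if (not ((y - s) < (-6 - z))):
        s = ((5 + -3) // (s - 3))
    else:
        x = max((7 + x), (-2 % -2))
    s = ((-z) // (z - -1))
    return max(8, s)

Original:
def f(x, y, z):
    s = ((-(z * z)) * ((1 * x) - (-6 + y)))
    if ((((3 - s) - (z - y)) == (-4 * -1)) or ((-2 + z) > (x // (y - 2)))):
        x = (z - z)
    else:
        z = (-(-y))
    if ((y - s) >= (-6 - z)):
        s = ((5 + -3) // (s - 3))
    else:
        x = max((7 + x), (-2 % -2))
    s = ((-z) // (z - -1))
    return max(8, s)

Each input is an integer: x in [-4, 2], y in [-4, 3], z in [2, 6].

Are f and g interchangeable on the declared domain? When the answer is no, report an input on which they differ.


Although boolean connective usage differs; and arithmetic usage differs; and comparison usage differs, 280/280 inputs agree.
verdict: equivalent


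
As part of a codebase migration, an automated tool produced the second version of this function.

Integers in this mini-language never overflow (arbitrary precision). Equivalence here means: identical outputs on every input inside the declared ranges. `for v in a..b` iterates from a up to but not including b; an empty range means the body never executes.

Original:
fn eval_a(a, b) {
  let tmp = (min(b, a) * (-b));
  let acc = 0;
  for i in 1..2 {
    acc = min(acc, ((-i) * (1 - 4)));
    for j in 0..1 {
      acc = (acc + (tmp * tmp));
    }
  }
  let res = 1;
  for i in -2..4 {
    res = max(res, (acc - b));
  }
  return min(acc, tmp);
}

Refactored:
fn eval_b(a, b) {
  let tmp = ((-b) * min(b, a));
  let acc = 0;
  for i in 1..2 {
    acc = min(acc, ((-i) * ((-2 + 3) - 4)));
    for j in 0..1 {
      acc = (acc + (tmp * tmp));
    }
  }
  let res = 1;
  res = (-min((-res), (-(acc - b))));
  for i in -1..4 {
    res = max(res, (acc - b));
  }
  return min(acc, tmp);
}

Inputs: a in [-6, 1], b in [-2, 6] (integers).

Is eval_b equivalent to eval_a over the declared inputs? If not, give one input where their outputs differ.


Equivalent — the differences include min/max/abs usage differs, and constant usage differs, and statement counts differ, and loop structure differs, and arithmetic usage differs, yet no declared input distinguishes the two.
Spot check at a=-1, b=4 — eval_a: tmp=4, then acc=0, then (i=1), then acc=0, then (j=0), then acc=16, then res=1, then (i=-2), then res=12, then (i=-1), then res=12, then (i=0), then res=12, then (i=1), then res=12, then (i=2), then res=12, then (i=3), then res=12, then returns 4. eval_b: tmp=4, then acc=0, then (i=1), then acc=0, then (j=0), then acc=16, then res=1, then res=12, then (i=-1), then res=12, then (i=0), then res=12, then (i=1), then res=12, then (i=2), then res=12, then (i=3), then res=12, then returns 4. Both give 4.
Across all 72 domain points the two functions coincide.
verdict: equivalent


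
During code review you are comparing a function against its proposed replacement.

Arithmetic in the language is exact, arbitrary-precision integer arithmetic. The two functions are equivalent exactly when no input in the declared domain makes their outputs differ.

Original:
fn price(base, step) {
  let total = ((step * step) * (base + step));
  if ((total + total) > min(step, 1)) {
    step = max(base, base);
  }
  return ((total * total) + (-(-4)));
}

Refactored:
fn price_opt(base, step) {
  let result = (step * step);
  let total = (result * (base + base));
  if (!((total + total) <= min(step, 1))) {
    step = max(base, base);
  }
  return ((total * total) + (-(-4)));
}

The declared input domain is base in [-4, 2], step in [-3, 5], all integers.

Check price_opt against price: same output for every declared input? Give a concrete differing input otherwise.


These are not equivalent — on base=-4, step=-3 the outputs split (3973 vs 5188).
price: total becomes -63; next ((total + total) > min(step, 1)) evaluates to false; next final value 3973
price_opt: result becomes 9; next total becomes -72; next (!((total + total) <= min(step, 1))) evaluates to false; next final value 5188
verdict: not equivalent; witness: base=-4, step=-3


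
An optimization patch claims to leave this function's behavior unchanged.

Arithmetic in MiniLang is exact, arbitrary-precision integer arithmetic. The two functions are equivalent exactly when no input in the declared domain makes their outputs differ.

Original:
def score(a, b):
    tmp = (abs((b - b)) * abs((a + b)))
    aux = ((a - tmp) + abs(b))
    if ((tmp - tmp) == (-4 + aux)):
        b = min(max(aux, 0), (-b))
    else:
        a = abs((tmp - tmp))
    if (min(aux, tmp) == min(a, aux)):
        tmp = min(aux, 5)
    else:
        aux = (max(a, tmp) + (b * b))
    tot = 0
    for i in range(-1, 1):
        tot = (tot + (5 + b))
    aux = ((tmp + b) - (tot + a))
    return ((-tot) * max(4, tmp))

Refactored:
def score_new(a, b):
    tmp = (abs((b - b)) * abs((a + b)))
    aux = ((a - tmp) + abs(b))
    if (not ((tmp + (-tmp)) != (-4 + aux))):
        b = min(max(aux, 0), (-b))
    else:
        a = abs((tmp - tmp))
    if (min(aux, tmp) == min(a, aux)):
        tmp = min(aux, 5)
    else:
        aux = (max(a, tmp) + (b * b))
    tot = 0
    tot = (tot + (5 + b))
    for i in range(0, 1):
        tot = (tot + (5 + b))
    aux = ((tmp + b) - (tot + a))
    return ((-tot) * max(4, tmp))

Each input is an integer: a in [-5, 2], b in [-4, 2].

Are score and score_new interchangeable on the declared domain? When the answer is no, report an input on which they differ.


Behavior is preserved: although comparison usage differs, and statement counts differ, and arithmetic usage differs, and loop structure differs, and boolean connective usage differs, and constant usage differs, the outputs never diverge.
As a probe, take a=1, b=-4: score runs tmp = 0; aux = 5; ((tmp - tmp) == (-4 + aux)) -> false; a = 0; (min(aux, tmp) == min(a, aux)) -> true; tmp = 5; tot = 0; [i=-1]; tot = 1; [i=0]; tot = 2; aux = -1; return -10; score_new runs tmp = 0; aux = 5; (not ((tmp + (-tmp)) != (-4 + aux))) -> false; a = 0; (min(aux, tmp) == min(a, aux)) -> true; tmp = 5; tot = 0; tot = 1; [i=0]; tot = 2; aux = -1; return -10; both end at -10.
Checked all 56 inputs in the declared domain: the outputs agree on every one.
verdict: equivalent


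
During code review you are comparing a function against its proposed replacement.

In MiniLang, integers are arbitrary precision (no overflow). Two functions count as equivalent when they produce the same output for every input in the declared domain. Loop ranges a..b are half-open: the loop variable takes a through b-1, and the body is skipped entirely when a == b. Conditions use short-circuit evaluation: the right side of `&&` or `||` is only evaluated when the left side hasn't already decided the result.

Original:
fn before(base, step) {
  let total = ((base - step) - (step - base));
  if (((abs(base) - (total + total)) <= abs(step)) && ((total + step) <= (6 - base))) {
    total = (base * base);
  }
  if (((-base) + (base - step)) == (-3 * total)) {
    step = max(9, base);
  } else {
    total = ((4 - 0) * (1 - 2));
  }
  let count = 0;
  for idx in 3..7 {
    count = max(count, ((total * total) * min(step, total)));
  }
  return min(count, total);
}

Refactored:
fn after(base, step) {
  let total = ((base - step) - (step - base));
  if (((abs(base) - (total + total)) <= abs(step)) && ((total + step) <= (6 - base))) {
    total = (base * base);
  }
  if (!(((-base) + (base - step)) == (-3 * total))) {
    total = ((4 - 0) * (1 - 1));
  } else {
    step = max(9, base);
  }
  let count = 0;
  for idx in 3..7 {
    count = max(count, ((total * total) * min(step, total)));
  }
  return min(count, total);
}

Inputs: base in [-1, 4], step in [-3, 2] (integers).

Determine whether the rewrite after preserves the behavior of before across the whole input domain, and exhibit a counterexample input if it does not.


These are not equivalent — on base=-1, step=-3 the outputs split (-4 vs 0).
before: total := 4 | (((abs(base) - (total + total)) <= abs(step)) && ((total + step) <= (6 - base))): true | total := 1 | (((-base) + (base - step)) == (-3 * total)): false | total := -4 | count := 0 | iter idx=3: | count := 0 | iter idx=4: | count := 0 | iter idx=5: | count := 0 | iter idx=6: | count := 0 | result -4
after: total := 4 | (((abs(base) - (total + total)) <= abs(step)) && ((total + step) <= (6 - base))): true | total := 1 | (!(((-base) + (base - step)) == (-3 * total))): true | total := 0 | count := 0 | iter idx=3: | count := 0 | iter idx=4: | count := 0 | iter idx=5: | count := 0 | iter idx=6: | count := 0 | result 0
verdict: not equivalent; witness: base=-1, step=-3


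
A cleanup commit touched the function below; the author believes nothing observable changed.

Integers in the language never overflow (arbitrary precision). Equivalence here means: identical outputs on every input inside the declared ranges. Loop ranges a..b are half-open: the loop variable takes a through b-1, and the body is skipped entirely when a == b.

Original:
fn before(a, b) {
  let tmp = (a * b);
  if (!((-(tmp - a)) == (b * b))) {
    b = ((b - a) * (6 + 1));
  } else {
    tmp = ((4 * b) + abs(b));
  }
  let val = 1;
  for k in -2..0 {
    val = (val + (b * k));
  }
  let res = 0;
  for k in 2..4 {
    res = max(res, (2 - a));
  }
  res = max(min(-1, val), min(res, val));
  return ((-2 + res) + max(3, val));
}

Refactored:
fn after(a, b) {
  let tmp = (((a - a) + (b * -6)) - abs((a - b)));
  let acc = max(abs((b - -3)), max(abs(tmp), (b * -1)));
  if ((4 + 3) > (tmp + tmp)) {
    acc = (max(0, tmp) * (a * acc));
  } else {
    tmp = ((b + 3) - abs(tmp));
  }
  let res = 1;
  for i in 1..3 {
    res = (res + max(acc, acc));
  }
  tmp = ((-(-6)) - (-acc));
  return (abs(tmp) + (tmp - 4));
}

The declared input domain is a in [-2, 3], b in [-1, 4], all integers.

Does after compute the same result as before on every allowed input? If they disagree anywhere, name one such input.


There is a counterexample at a=-2, b=-1: -19 on one side, 18 on the other.
before: tmp becomes 2; next (!((-(tmp - a)) == (b * b))) evaluates to true; next b becomes 7; next val becomes 1; next at k=-2:; next val becomes -13; next at k=-1:; next val becomes -20; next res becomes 0; next at k=2:; next res becomes 4; next at k=3:; next res becomes 4; next res becomes -20; next final value -19
after: tmp becomes 5; next acc becomes 5; next ((4 + 3) > (tmp + tmp)) evaluates to false; next tmp becomes -3; next res becomes 1; next at i=1:; next res becomes 6; next at i=2:; next res becomes 11; next tmp becomes 11; next final value 18
verdict: not equivalent; witness: a=-2, b=-1


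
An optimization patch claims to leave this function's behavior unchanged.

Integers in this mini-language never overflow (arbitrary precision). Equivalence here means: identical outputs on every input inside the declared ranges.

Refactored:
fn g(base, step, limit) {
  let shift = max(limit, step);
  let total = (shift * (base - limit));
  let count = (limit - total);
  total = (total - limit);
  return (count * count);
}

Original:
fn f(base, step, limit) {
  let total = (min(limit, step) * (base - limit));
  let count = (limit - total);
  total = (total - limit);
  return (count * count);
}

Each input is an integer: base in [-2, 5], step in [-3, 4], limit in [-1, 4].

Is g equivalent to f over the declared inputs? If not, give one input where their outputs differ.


Take base=-2, step=-3, limit=-1.
f: total becomes 3; next count becomes -4; next total becomes 4; next final value 16
g: shift becomes -1; next total becomes 1; next count becomes -2; next total becomes 2; next final value 4
16 != 4, so the rewrite changes behavior.
verdict: not equivalent; witness: base=-2, step=-3, limit=-1


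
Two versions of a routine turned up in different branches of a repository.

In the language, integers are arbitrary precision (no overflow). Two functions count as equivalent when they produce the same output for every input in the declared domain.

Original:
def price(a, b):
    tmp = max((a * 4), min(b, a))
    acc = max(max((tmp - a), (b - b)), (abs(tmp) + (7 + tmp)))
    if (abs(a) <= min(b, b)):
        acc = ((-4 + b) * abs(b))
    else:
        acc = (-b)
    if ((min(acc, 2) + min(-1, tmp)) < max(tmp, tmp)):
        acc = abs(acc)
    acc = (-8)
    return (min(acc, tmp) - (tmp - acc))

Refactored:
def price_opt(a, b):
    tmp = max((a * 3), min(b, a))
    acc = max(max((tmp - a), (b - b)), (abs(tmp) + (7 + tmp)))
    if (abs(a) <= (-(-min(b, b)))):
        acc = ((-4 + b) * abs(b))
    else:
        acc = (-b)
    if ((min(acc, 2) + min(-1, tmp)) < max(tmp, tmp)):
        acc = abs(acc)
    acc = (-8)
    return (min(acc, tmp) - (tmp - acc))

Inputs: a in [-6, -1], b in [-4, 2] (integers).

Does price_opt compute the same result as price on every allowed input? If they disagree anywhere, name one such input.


Run the pair on a=-1, b=-4.
price: tmp becomes -4; next acc becomes 7; next (abs(a) <= min(b, b)) evaluates to false; next acc becomes 4; next ((min(acc, 2) + min(-1, tmp)) < max(tmp, tmp)) evaluates to false; next acc becomes -8; next final value -12
price_opt: tmp becomes -3; next acc becomes 7; next (abs(a) <= (-(-min(b, b)))) evaluates to false; next acc becomes 4; next ((min(acc, 2) + min(-1, tmp)) < max(tmp, tmp)) evaluates to false; next acc becomes -8; next final value -13
-12 != -13, so the rewrite changes behavior.
verdict: not equivalent; witness: a=-1, b=-4


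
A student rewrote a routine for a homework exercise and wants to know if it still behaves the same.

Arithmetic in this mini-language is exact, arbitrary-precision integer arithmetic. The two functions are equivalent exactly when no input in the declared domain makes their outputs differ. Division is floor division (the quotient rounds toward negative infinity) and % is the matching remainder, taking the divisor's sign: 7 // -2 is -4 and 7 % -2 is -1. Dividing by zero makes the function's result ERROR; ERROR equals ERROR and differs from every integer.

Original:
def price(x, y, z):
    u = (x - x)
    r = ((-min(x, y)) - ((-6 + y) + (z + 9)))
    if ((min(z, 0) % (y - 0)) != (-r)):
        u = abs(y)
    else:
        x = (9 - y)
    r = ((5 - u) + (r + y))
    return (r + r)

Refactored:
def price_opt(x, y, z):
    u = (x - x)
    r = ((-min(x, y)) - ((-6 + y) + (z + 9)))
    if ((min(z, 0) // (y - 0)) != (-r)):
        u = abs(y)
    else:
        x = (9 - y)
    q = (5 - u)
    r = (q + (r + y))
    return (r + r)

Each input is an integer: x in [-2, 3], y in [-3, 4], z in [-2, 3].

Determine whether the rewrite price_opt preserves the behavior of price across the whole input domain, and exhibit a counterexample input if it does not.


Consider the input x=-2, y=1, z=-2.
price: u becomes 0; next r becomes 0; next ((min(z, 0) % (y - 0)) != (-r)) evaluates to false; next x becomes 8; next r becomes 6; next final value 12
price_opt: u becomes 0; next r becomes 0; next ((min(z, 0) // (y - 0)) != (-r)) evaluates to true; next u becomes 1; next q becomes 4; next r becomes 5; next final value 10
12 against 10: the behavior changed.
verdict: not equivalent; witness: x=-2, y=1, z=-2


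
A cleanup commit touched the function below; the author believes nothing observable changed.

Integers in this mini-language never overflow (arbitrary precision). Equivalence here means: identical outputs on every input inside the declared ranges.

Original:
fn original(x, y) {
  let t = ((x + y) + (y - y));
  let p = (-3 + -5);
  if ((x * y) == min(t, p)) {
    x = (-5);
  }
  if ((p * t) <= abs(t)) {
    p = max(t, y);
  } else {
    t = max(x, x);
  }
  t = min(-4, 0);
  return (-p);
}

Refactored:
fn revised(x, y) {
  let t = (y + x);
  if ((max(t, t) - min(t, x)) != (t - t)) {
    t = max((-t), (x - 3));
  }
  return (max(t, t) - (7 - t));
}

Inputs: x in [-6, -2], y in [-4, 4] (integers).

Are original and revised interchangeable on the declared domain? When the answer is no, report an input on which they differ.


These are not equivalent — on x=-6, y=-4 the outputs split (8 vs -27).
original: t := -10 | p := -8 | ((x * y) == min(t, p)): false | ((p * t) <= abs(t)): false | t := -6 | t := -4 | result 8
revised: t := -10 | ((max(t, t) - min(t, x)) != (t - t)): false | result -27
verdict: not equivalent; witness: x=-6, y=-4


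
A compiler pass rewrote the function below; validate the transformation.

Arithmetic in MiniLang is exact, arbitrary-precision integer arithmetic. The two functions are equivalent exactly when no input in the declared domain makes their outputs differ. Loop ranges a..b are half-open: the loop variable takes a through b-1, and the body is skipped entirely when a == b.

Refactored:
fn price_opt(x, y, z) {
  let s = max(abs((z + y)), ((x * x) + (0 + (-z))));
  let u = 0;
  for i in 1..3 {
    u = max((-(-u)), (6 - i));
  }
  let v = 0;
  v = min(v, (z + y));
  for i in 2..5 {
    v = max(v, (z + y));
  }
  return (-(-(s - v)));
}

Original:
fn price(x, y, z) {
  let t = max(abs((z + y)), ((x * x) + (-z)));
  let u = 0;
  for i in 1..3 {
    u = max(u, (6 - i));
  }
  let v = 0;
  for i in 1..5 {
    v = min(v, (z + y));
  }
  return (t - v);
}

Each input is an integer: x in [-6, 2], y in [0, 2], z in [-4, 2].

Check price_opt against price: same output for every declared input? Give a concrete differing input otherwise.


The rewrite breaks on x=-6, y=0, z=1, where the results are 35 and 34.
price: t becomes 35; next u becomes 0; next at i=1:; next u becomes 5; next at i=2:; next u becomes 5; next v becomes 0; next at i=1:; next v becomes 0; next at i=2:; next v becomes 0; next at i=3:; next v becomes 0; next at i=4:; next v becomes 0; next final value 35
price_opt: s becomes 35; next u becomes 0; next at i=1:; next u becomes 5; next at i=2:; next u becomes 5; next v becomes 0; next v becomes 0; next at i=2:; next v becomes 1; next at i=3:; next v becomes 1; next at i=4:; next v becomes 1; next final value 34
verdict: not equivalent; witness: x=-6, y=0, z=1


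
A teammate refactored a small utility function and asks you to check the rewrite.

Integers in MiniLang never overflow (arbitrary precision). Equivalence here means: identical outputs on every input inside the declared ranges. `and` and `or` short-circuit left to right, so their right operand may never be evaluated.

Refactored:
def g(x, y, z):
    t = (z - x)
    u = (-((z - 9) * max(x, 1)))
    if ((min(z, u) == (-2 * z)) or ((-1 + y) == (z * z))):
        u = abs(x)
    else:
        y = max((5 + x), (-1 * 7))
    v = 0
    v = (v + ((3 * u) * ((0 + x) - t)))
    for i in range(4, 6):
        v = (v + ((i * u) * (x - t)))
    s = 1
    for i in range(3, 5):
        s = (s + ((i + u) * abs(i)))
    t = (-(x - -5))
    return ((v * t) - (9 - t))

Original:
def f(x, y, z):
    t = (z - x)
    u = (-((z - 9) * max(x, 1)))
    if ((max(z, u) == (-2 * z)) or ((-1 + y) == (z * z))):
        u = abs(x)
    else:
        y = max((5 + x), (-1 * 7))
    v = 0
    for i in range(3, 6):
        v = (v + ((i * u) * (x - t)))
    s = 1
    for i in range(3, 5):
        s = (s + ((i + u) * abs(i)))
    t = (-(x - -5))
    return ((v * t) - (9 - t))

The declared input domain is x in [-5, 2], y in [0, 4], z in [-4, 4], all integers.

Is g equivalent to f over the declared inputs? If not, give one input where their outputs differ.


Take x=-4, y=0, z=0.
f: t becomes 4; next u becomes 9; next ((max(z, u) == (-2 * z)) or ((-1 + y) == (z * z))) evaluates to false; next y becomes 1; next v becomes 0; next at i=3:; next v becomes -216; next at i=4:; next v becomes -504; next at i=5:; next v becomes -864; next s becomes 1; next at i=3:; next s becomes 37; next at i=4:; next s becomes 89; next t becomes -1; next final value 854
g: t becomes 4; next u becomes 9; next ((min(z, u) == (-2 * z)) or ((-1 + y) == (z * z))) evaluates to true; next u becomes 4; next v becomes 0; next v becomes -96; next at i=4:; next v becomes -224; next at i=5:; next v becomes -384; next s becomes 1; next at i=3:; next s becomes 22; next at i=4:; next s becomes 54; next t becomes -1; next final value 374
854 vs 374 — the two versions disagree here.
verdict: not equivalent; witness: x=-4, y=0, z=0


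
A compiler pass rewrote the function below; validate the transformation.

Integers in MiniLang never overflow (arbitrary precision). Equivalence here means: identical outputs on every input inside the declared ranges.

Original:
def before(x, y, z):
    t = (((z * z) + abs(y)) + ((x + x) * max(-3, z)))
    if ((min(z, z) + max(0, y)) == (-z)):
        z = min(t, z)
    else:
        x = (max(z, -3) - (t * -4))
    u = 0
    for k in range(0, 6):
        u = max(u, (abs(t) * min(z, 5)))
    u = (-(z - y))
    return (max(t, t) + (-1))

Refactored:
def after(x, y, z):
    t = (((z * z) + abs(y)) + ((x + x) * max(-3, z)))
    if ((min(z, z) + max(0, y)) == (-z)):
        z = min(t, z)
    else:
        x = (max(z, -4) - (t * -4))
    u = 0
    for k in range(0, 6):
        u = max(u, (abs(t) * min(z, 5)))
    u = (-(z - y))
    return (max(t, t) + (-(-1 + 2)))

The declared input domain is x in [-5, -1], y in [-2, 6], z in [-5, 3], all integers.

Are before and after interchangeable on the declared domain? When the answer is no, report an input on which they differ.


The one real change (`-3` became `-4`) has no effect anywhere in the declared ranges.
Tracing x=-4, y=6, z=1: before: t=-1, then ((min(z, z) + max(0, y)) == (-z)) is false, then x=-3, then u=0, then (k=0), then u=1, then (k=1), then u=1, then (k=2), then u=1, then (k=3), then u=1, then (k=4), then u=1, then (k=5), then u=1, then u=5, then returns -2 | after: t=-1, then ((min(z, z) + max(0, y)) == (-z)) is false, then x=-3, then u=0, then (k=0), then u=1, then (k=1), then u=1, then (k=2), then u=1, then (k=3), then u=1, then (k=4), then u=1, then (k=5), then u=1, then u=5, then returns -2 — matching result -2.
Every one of the 405 inputs gives matching results.
verdict: equivalent
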